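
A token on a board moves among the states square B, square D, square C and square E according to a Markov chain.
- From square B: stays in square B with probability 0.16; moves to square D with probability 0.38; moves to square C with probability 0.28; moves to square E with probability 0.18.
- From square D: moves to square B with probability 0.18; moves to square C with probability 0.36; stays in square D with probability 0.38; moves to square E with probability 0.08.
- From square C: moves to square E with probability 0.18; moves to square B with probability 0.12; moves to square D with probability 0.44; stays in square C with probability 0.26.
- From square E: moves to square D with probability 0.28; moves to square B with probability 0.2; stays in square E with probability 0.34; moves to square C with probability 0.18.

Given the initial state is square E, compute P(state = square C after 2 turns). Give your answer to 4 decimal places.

0.2648

Propagate the distribution vector 2 turns from square E.
After 0 turns: (0.0000, 0.0000, 0.0000, 1.0000)
After 1 turn: (0.2000, 0.2800, 0.1800, 0.3400)
After 2 turns: (0.1720, 0.3568, 0.2648, 0.2064)
P(in square C after 2 turns) = 0.2648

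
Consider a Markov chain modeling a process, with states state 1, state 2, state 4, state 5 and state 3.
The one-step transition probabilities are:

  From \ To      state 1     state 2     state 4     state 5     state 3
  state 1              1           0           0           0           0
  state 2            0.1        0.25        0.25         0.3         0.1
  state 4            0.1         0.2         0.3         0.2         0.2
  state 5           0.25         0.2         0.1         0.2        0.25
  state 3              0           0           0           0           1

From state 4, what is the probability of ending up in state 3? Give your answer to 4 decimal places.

Let h(s) be the probability of absorption at state 3 starting from transient state s. Then h(state 3) = 1 and h(state 1) = 0. By first-step analysis:
h(state 2) = 0.1·0 + 0.25·h(state 2) + 0.25·h(state 4) + 0.3·h(state 5) + 0.1·1
h(state 4) = 0.1·0 + 0.2·h(state 2) + 0.3·h(state 4) + 0.2·h(state 5) + 0.2·1
h(state 5) = 0.25·0 + 0.2·h(state 2) + 0.1·h(state 4) + 0.2·h(state 5) + 0.25·1
Solving: h(state 2) = 0.5375, h(state 4) = 0.5879, h(state 5) = 0.5204.
Starting from state 4, the probability is 0.5879.

0.5879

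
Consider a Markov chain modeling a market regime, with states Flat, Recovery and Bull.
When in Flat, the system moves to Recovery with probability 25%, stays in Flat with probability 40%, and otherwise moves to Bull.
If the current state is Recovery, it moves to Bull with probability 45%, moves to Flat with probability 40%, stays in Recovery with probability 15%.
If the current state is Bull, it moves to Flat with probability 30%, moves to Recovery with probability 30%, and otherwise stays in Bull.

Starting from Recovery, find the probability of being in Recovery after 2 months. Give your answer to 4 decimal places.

0.2575

Sum over the intermediate state after 1 month:
P = P(Recovery→Flat)·P(Flat→Recovery) + P(Recovery→Recovery)·P(Recovery→Recovery) + P(Recovery→Bull)·P(Bull→Recovery)
  = 0.4×0.25 + 0.15×0.15 + 0.45×0.3
  = 0.1000 + 0.0225 + 0.1350 = 0.2575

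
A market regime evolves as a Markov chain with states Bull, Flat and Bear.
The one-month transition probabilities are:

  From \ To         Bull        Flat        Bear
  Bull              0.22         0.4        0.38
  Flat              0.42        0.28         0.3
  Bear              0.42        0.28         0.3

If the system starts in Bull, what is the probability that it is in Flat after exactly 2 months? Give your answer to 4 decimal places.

Sum over the intermediate state after 1 month:
P = P(Bull→Bull)·P(Bull→Flat) + P(Bull→Flat)·P(Flat→Flat) + P(Bull→Bear)·P(Bear→Flat)
  = 0.22×0.4 + 0.4×0.28 + 0.38×0.28
  = 0.0880 + 0.1120 + 0.1064 = 0.3064

0.3064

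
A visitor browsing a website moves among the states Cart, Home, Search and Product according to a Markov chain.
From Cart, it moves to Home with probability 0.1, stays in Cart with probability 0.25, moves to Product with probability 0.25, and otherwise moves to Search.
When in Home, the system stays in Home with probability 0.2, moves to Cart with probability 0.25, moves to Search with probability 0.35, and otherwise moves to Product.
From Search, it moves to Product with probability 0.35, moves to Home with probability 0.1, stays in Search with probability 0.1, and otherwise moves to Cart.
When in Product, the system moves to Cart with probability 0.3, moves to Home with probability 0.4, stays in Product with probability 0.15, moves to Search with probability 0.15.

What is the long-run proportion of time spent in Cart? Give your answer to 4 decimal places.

Let the stationary distribution be π with π = πP and π_1 + π_2 + π_3 + π_4 = 1.
π_1 = 0.25·π_1 + 0.25·π_2 + 0.45·π_3 + 0.3·π_4
π_2 = 0.1·π_1 + 0.2·π_2 + 0.1·π_3 + 0.4·π_4
π_3 = 0.4·π_1 + 0.35·π_2 + 0.1·π_3 + 0.15·π_4
Solving with the normalization constraint gives π = (0.3129, 0.1917, 0.2539, 0.2416).
So the stationary probability of Cart is 0.3129.

0.3129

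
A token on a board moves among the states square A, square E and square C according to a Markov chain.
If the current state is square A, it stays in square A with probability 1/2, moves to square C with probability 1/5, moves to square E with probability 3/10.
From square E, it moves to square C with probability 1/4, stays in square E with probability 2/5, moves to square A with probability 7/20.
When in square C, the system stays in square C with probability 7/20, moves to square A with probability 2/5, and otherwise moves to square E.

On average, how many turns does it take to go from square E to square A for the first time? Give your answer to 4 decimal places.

2.7481

Let t(s) be the expected number of turns to first reach square A from state s, with t(square A) = 0. Conditioning on the first turn:
t(square E) = 1 + 0.4·t(square E) + 0.25·t(square C)
t(square C) = 1 + 0.25·t(square E) + 0.35·t(square C)
Solving: t(square E) = 2.7481, t(square C) = 2.5954.
Expected turns from square E to square A: 2.7481.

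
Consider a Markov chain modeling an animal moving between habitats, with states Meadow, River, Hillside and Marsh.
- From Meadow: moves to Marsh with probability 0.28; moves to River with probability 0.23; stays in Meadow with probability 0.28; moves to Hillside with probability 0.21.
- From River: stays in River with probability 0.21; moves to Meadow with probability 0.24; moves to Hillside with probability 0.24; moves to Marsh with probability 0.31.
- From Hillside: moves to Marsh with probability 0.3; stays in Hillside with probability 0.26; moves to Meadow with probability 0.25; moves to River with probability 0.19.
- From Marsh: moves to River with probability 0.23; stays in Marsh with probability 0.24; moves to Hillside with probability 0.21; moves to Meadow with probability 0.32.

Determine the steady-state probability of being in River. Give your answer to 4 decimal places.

0.2166

Let the stationary distribution be π with π = πP and π_1 + π_2 + π_3 + π_4 = 1.
π_1 = 0.28·π_1 + 0.24·π_2 + 0.25·π_3 + 0.32·π_4
π_2 = 0.23·π_1 + 0.21·π_2 + 0.19·π_3 + 0.23·π_4
π_3 = 0.21·π_1 + 0.24·π_2 + 0.26·π_3 + 0.21·π_4
Solving with the normalization constraint gives π = (0.2757, 0.2166, 0.2279, 0.2799).
So the stationary probability of River is 0.2166.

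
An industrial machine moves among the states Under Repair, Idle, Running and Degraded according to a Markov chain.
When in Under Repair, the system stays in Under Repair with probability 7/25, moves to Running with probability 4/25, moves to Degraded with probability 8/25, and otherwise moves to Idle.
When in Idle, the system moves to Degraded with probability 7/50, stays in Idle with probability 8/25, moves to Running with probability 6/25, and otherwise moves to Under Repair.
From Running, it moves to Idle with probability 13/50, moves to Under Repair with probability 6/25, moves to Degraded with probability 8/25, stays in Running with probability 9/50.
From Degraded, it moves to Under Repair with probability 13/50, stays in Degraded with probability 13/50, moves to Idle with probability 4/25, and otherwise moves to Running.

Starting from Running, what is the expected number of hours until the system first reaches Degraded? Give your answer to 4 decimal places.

Let t(s) be the expected number of hours to first reach Degraded from state s, with t(Degraded) = 0. Conditioning on the first hour:
t(Under Repair) = 1 + 0.28·t(Under Repair) + 0.24·t(Idle) + 0.16·t(Running)
t(Idle) = 1 + 0.3·t(Under Repair) + 0.32·t(Idle) + 0.24·t(Running)
t(Running) = 1 + 0.24·t(Under Repair) + 0.26·t(Idle) + 0.18·t(Running)
Solving: t(Under Repair) = 3.6722, t(Idle) = 4.3919, t(Running) = 3.6868.
Expected hours from Running to Degraded: 3.6868.

3.6868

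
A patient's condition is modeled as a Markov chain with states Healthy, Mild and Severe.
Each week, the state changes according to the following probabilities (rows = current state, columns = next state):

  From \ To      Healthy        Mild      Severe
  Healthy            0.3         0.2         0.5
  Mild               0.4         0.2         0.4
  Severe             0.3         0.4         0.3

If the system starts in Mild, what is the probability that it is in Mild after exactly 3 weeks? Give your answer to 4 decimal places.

Propagate the distribution vector 3 weeks from Mild.
After 0 weeks: (0.0000, 1.0000, 0.0000)
After 1 week: (0.4000, 0.2000, 0.4000)
After 2 weeks: (0.3200, 0.2800, 0.4000)
After 3 weeks: (0.3280, 0.2800, 0.3920)
P(in Mild after 3 weeks) = 0.2800

0.2800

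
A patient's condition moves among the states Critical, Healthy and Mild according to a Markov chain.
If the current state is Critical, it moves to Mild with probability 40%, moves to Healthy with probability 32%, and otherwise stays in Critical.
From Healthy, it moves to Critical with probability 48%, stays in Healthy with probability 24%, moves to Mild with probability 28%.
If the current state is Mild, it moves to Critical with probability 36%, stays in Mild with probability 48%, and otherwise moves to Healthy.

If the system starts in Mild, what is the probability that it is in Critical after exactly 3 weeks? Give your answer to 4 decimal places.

Propagate the distribution vector 3 weeks from Mild.
After 0 weeks: (0.0000, 0.0000, 1.0000)
After 1 week: (0.3600, 0.1600, 0.4800)
After 2 weeks: (0.3504, 0.2304, 0.4192)
After 3 weeks: (0.3596, 0.2345, 0.4059)
P(in Critical after 3 weeks) = 0.3596

0.3596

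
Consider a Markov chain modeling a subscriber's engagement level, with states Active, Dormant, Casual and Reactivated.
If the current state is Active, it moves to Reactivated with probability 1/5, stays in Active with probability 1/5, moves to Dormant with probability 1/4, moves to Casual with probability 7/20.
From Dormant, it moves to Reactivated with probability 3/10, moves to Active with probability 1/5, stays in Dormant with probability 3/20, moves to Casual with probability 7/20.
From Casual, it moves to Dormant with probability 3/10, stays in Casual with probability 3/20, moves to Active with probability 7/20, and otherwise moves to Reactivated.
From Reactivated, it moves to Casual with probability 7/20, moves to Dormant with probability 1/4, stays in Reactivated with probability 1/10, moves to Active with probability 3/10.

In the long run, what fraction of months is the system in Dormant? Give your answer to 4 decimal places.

0.2405

Let the stationary distribution be π with π = πP and π_1 + π_2 + π_3 + π_4 = 1.
π_1 = 0.2·π_1 + 0.2·π_2 + 0.35·π_3 + 0.3·π_4
π_2 = 0.25·π_1 + 0.15·π_2 + 0.3·π_3 + 0.25·π_4
π_3 = 0.35·π_1 + 0.35·π_2 + 0.15·π_3 + 0.35·π_4
Solving with the normalization constraint gives π = (0.2641, 0.2405, 0.2917, 0.2037).
So the stationary probability of Dormant is 0.2405.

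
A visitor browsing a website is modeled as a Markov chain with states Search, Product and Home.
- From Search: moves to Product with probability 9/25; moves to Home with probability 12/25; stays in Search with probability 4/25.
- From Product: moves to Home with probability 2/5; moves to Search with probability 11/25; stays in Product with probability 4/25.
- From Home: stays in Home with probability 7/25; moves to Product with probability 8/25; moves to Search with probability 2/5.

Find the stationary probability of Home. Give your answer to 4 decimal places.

0.3808

Let the stationary distribution be π with π = πP and π_1 + π_2 + π_3 = 1.
π_1 = 0.16·π_1 + 0.44·π_2 + 0.4·π_3
π_2 = 0.36·π_1 + 0.16·π_2 + 0.32·π_3
Solving with the normalization constraint gives π = (0.3318, 0.2873, 0.3808).
So the stationary probability of Home is 0.3808.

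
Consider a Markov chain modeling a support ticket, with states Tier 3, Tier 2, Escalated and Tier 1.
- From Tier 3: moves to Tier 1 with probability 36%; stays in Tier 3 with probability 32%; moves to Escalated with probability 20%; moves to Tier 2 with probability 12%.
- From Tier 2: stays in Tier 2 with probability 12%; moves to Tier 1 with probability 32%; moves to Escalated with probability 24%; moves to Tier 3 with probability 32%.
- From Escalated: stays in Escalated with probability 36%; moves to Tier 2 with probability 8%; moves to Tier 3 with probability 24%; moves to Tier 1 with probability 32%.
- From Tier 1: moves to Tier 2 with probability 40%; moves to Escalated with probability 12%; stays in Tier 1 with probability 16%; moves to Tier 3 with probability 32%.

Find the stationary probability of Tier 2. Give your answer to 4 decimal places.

0.1914

Let the stationary distribution be π with π = πP and π_1 + π_2 + π_3 + π_4 = 1.
π_1 = 0.32·π_1 + 0.32·π_2 + 0.24·π_3 + 0.32·π_4
π_2 = 0.12·π_1 + 0.12·π_2 + 0.08·π_3 + 0.4·π_4
π_3 = 0.2·π_1 + 0.24·π_2 + 0.36·π_3 + 0.12·π_4
Solving with the normalization constraint gives π = (0.3024, 0.1914, 0.2199, 0.2863).
So the stationary probability of Tier 2 is 0.1914.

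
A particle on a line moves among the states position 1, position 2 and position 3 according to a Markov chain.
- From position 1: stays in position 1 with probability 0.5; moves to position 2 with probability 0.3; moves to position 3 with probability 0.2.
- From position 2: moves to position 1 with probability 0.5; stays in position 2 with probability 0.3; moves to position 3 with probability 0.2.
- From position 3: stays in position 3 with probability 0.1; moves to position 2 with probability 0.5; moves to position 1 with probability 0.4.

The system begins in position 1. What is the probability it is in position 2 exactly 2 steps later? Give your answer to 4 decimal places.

Sum over the intermediate state after 1 step:
P = P(position 1→position 1)·P(position 1→position 2) + P(position 1→position 2)·P(position 2→position 2) + P(position 1→position 3)·P(position 3→position 2)
  = 0.5×0.3 + 0.3×0.3 + 0.2×0.5
  = 0.1500 + 0.0900 + 0.1000 = 0.3400

0.3400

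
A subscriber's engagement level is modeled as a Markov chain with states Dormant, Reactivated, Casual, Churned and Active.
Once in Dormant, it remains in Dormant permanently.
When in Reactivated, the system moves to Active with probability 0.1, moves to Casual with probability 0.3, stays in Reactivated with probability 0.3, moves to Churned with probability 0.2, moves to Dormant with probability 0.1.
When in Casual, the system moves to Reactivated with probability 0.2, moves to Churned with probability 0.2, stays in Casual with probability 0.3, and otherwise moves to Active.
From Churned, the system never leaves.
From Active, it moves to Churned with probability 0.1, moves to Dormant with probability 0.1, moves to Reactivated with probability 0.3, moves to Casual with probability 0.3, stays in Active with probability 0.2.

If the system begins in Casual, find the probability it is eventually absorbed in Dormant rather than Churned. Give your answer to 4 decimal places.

0.2115

Let h(s) be the probability of absorption at Dormant starting from transient state s. Then h(Dormant) = 1 and h(Churned) = 0. By first-step analysis:
h(Reactivated) = 0.1·1 + 0.3·h(Reactivated) + 0.3·h(Casual) + 0.2·0 + 0.1·h(Active)
h(Casual) = 0.2·h(Reactivated) + 0.3·h(Casual) + 0.2·0 + 0.3·h(Active)
h(Active) = 0.1·1 + 0.3·h(Reactivated) + 0.3·h(Casual) + 0.1·0 + 0.2·h(Active)
Solving: h(Reactivated) = 0.2775, h(Casual) = 0.2115, h(Active) = 0.3084.
Starting from Casual, the probability is 0.2115.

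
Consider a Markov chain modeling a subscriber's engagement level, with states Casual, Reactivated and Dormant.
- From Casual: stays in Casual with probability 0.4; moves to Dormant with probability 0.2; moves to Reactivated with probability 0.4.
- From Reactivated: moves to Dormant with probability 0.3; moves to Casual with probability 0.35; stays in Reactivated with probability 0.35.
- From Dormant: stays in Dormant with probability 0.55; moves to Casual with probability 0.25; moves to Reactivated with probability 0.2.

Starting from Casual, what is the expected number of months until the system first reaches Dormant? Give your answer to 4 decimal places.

4.2000

Let t(s) be the expected number of months to first reach Dormant from state s, with t(Dormant) = 0. Conditioning on the first month:
t(Casual) = 1 + 0.4·t(Casual) + 0.4·t(Reactivated)
t(Reactivated) = 1 + 0.35·t(Casual) + 0.35·t(Reactivated)
Solving: t(Casual) = 4.2000, t(Reactivated) = 3.8000.
Expected months from Casual to Dormant: 4.2000.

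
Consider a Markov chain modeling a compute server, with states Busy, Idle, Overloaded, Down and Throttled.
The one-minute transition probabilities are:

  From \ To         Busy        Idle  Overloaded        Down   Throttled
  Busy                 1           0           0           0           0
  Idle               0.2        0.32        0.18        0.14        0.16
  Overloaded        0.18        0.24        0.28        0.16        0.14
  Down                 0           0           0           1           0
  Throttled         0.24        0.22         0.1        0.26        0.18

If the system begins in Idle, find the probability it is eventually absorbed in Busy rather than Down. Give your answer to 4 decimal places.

Let h(s) be the probability of absorption at Busy starting from transient state s. Then h(Busy) = 1 and h(Down) = 0. By first-step analysis:
h(Idle) = 0.2·1 + 0.32·h(Idle) + 0.18·h(Overloaded) + 0.14·0 + 0.16·h(Throttled)
h(Overloaded) = 0.18·1 + 0.24·h(Idle) + 0.28·h(Overloaded) + 0.16·0 + 0.14·h(Throttled)
h(Throttled) = 0.24·1 + 0.22·h(Idle) + 0.1·h(Overloaded) + 0.26·0 + 0.18·h(Throttled)
Solving: h(Idle) = 0.5545, h(Overloaded) = 0.5333, h(Throttled) = 0.5065.
Starting from Idle, the probability is 0.5545.

0.5545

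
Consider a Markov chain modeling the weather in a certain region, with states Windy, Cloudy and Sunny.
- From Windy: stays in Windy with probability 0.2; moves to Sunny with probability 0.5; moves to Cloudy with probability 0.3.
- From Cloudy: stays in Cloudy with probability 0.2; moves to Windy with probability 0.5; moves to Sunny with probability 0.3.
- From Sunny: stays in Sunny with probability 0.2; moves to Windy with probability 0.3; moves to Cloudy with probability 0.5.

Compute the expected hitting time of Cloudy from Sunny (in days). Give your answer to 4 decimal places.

2.2449

Let t(s) be the expected number of days to first reach Cloudy from state s, with t(Cloudy) = 0. Conditioning on the first day:
t(Windy) = 1 + 0.2·t(Windy) + 0.5·t(Sunny)
t(Sunny) = 1 + 0.3·t(Windy) + 0.2·t(Sunny)
Solving: t(Windy) = 2.6531, t(Sunny) = 2.2449.
Expected days from Sunny to Cloudy: 2.2449.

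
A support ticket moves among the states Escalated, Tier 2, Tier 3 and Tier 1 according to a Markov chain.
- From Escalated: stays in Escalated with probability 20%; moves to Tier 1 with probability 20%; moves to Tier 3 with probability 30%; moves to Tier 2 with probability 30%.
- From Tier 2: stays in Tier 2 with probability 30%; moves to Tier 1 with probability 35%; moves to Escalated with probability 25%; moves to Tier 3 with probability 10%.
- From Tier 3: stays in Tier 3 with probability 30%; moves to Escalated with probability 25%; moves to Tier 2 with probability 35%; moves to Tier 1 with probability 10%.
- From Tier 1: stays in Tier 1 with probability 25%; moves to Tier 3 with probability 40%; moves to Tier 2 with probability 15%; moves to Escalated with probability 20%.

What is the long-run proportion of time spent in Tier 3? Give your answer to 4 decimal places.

Let the stationary distribution be π with π = πP and π_1 + π_2 + π_3 + π_4 = 1.
π_1 = 0.2·π_1 + 0.25·π_2 + 0.25·π_3 + 0.2·π_4
π_2 = 0.3·π_1 + 0.3·π_2 + 0.35·π_3 + 0.15·π_4
π_3 = 0.3·π_1 + 0.1·π_2 + 0.3·π_3 + 0.4·π_4
Solving with the normalization constraint gives π = (0.2273, 0.2794, 0.2668, 0.2266).
So the stationary probability of Tier 3 is 0.2668.

0.2668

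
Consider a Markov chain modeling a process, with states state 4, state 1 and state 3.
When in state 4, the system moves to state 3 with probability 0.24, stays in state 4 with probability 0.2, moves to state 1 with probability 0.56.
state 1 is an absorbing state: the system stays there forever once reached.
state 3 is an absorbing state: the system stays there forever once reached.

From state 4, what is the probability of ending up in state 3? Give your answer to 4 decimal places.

0.3000

Let h(s) be the probability of absorption at state 3 starting from transient state s. Then h(state 3) = 1 and h(state 1) = 0. By first-step analysis:
h(state 4) = 0.2·h(state 4) + 0.56·0 + 0.24·1
Solving: h(state 4) = 0.3000.
Starting from state 4, the probability is 0.3000.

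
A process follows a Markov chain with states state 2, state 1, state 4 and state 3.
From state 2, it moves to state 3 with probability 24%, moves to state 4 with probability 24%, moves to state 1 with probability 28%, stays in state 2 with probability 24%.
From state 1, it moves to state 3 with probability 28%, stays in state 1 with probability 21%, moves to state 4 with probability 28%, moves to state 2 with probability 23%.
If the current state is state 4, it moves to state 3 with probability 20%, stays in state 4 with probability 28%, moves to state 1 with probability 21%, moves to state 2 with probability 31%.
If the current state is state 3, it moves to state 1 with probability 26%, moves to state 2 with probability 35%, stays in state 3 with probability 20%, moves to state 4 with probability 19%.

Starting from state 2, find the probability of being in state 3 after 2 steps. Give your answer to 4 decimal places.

0.2320

Propagate the distribution vector 2 steps from state 2.
After 0 steps: (1.0000, 0.0000, 0.0000, 0.0000)
After 1 step: (0.2400, 0.2800, 0.2400, 0.2400)
After 2 steps: (0.2804, 0.2388, 0.2488, 0.2320)
P(in state 3 after 2 steps) = 0.2320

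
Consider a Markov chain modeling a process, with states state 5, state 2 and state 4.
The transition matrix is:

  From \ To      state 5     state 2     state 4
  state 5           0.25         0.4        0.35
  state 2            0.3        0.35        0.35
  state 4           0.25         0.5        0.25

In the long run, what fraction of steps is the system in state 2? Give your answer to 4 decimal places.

0.4113

Let the stationary distribution be π with π = πP and π_1 + π_2 + π_3 = 1.
π_1 = 0.25·π_1 + 0.3·π_2 + 0.25·π_3
π_2 = 0.4·π_1 + 0.35·π_2 + 0.5·π_3
Solving with the normalization constraint gives π = (0.2706, 0.4113, 0.3182).
So the stationary probability of state 2 is 0.4113.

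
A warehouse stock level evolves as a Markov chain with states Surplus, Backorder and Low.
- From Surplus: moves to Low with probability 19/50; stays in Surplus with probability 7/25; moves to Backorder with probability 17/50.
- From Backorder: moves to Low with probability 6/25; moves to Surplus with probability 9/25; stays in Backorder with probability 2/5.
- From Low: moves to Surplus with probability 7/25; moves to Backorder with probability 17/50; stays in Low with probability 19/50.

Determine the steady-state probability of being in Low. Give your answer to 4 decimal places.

0.3294

Let the stationary distribution be π with π = πP and π_1 + π_2 + π_3 = 1.
π_1 = 0.28·π_1 + 0.36·π_2 + 0.28·π_3
π_2 = 0.34·π_1 + 0.4·π_2 + 0.34·π_3
Solving with the normalization constraint gives π = (0.3089, 0.3617, 0.3294).
So the stationary probability of Low is 0.3294.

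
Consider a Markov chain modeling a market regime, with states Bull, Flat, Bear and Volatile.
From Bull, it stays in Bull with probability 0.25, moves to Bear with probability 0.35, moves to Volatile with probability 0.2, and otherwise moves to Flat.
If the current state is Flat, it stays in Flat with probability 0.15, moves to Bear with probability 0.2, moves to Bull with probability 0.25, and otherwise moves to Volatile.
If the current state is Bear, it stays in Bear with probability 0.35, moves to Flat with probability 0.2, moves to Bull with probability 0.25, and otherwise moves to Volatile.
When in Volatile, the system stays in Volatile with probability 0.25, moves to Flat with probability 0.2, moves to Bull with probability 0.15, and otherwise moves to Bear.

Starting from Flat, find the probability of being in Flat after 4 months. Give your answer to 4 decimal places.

0.1905

Propagate the distribution vector 4 months from Flat.
After 0 months: (0.0000, 1.0000, 0.0000, 0.0000)
After 1 month: (0.2500, 0.1500, 0.2000, 0.4000)
After 2 months: (0.2100, 0.1925, 0.3475, 0.2500)
After 3 months: (0.2250, 0.1904, 0.3336, 0.2510)
After 4 months: (0.2249, 0.1905, 0.3340, 0.2506)
P(in Flat after 4 months) = 0.1905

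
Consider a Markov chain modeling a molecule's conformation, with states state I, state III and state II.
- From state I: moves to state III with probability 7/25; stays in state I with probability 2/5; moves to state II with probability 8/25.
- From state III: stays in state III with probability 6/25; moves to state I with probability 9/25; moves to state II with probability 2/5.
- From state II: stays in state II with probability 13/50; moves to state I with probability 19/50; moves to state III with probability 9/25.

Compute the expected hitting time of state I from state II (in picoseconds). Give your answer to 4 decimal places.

2.6769

Let t(s) be the expected number of picoseconds to first reach state I from state s, with t(state I) = 0. Conditioning on the first picosecond:
t(state III) = 1 + 0.24·t(state III) + 0.4·t(state II)
t(state II) = 1 + 0.36·t(state III) + 0.26·t(state II)
Solving: t(state III) = 2.7247, t(state II) = 2.6769.
Expected picoseconds from state II to state I: 2.6769.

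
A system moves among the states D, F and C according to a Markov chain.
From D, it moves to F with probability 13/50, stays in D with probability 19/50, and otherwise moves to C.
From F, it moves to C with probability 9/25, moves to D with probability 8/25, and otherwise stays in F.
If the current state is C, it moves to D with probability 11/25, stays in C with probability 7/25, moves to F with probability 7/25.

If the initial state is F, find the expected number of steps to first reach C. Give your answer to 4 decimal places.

Let t(s) be the expected number of steps to first reach C from state s, with t(C) = 0. Conditioning on the first step:
t(D) = 1 + 0.38·t(D) + 0.26·t(F)
t(F) = 1 + 0.32·t(D) + 0.32·t(F)
Solving: t(D) = 2.7778, t(F) = 2.7778.
Expected steps from F to C: 2.7778.

2.7778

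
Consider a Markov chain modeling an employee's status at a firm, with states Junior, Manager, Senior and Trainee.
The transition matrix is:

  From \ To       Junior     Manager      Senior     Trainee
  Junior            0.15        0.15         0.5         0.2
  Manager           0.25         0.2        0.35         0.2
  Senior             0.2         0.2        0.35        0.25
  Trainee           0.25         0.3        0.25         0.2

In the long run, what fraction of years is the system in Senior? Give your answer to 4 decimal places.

0.3598

Let the stationary distribution be π with π = πP and π_1 + π_2 + π_3 + π_4 = 1.
π_1 = 0.15·π_1 + 0.25·π_2 + 0.2·π_3 + 0.25·π_4
π_2 = 0.15·π_1 + 0.2·π_2 + 0.2·π_3 + 0.3·π_4
π_3 = 0.5·π_1 + 0.35·π_2 + 0.35·π_3 + 0.25·π_4
Solving with the normalization constraint gives π = (0.2109, 0.2113, 0.3598, 0.2180).
So the stationary probability of Senior is 0.3598.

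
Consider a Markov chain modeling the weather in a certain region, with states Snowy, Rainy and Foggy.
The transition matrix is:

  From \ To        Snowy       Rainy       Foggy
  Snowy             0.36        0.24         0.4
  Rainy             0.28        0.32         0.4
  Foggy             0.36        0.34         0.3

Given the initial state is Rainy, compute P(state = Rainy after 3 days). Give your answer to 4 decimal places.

Propagate the distribution vector 3 days from Rainy.
After 0 days: (0.0000, 1.0000, 0.0000)
After 1 day: (0.2800, 0.3200, 0.4000)
After 2 days: (0.3344, 0.3056, 0.3600)
After 3 days: (0.3356, 0.3004, 0.3640)
P(in Rainy after 3 days) = 0.3004

0.3004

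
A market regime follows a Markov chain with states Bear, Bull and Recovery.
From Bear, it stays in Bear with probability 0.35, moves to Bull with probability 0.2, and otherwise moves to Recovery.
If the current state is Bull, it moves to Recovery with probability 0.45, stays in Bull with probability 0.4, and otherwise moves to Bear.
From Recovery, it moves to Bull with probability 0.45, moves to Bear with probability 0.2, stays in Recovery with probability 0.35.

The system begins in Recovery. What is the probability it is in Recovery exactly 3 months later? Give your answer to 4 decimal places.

Propagate the distribution vector 3 months from Recovery.
After 0 months: (0.0000, 0.0000, 1.0000)
After 1 month: (0.2000, 0.4500, 0.3500)
After 2 months: (0.2075, 0.3775, 0.4150)
After 3 months: (0.2123, 0.3793, 0.4085)
P(in Recovery after 3 months) = 0.4085

0.4085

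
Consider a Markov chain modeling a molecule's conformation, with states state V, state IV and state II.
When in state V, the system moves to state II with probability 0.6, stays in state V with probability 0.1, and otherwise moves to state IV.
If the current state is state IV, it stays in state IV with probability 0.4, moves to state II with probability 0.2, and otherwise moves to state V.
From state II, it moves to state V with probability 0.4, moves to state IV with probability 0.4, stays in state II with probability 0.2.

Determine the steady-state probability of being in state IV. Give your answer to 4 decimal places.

Let the stationary distribution be π with π = πP and π_1 + π_2 + π_3 = 1.
π_1 = 0.1·π_1 + 0.4·π_2 + 0.4·π_3
π_2 = 0.3·π_1 + 0.4·π_2 + 0.4·π_3
Solving with the normalization constraint gives π = (0.3077, 0.3692, 0.3231).
So the stationary probability of state IV is 0.3692.

0.3692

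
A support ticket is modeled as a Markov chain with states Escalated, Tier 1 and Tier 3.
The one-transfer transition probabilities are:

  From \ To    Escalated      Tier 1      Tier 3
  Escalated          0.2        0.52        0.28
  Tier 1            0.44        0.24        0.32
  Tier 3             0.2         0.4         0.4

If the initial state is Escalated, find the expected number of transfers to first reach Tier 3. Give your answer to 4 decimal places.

3.3755

Let t(s) be the expected number of transfers to first reach Tier 3 from state s, with t(Tier 3) = 0. Conditioning on the first transfer:
t(Escalated) = 1 + 0.2·t(Escalated) + 0.52·t(Tier 1)
t(Tier 1) = 1 + 0.44·t(Escalated) + 0.24·t(Tier 1)
Solving: t(Escalated) = 3.3755, t(Tier 1) = 3.2700.
Expected transfers from Escalated to Tier 3: 3.3755.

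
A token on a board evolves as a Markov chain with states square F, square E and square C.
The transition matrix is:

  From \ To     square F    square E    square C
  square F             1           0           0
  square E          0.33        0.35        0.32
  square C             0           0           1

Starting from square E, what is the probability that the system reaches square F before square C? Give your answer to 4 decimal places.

0.5077

Let h(s) be the probability of absorption at square F starting from transient state s. Then h(square F) = 1 and h(square C) = 0. By first-step analysis:
h(square E) = 0.33·1 + 0.35·h(square E) + 0.32·0
Solving: h(square E) = 0.5077.
Starting from square E, the probability is 0.5077.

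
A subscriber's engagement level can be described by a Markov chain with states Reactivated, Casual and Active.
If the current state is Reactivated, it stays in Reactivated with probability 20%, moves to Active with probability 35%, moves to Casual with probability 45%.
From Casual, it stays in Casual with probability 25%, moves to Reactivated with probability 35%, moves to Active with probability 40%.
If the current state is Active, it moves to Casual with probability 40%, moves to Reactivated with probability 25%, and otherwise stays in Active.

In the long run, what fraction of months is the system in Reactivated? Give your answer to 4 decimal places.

0.2723

Let the stationary distribution be π with π = πP and π_1 + π_2 + π_3 = 1.
π_1 = 0.2·π_1 + 0.35·π_2 + 0.25·π_3
π_2 = 0.45·π_1 + 0.25·π_2 + 0.4·π_3
Solving with the normalization constraint gives π = (0.2723, 0.3597, 0.3680).
So the stationary probability of Reactivated is 0.2723.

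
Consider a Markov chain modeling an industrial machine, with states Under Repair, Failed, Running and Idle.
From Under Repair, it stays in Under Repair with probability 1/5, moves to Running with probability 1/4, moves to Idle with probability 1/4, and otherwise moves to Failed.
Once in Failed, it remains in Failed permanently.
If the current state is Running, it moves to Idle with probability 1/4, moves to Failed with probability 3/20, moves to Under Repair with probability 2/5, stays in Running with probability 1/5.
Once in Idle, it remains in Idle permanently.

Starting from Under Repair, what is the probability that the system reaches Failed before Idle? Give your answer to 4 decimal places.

0.5139

Let h(s) be the probability of absorption at Failed starting from transient state s. Then h(Failed) = 1 and h(Idle) = 0. By first-step analysis:
h(Under Repair) = 0.2·h(Under Repair) + 0.3·1 + 0.25·h(Running) + 0.25·0
h(Running) = 0.4·h(Under Repair) + 0.15·1 + 0.2·h(Running) + 0.25·0
Solving: h(Under Repair) = 0.5139, h(Running) = 0.4444.
Starting from Under Repair, the probability is 0.5139.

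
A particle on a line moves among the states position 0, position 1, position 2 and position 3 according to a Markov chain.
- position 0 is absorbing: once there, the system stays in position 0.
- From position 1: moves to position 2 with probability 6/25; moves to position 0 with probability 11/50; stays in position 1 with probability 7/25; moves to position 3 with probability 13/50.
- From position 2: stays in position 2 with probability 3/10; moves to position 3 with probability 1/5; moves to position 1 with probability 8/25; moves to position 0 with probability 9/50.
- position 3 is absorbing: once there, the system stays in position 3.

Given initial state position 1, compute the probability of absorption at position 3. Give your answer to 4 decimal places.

Let h(s) be the probability of absorption at position 3 starting from transient state s. Then h(position 3) = 1 and h(position 0) = 0. By first-step analysis:
h(position 1) = 0.22·0 + 0.28·h(position 1) + 0.24·h(position 2) + 0.26·1
h(position 2) = 0.18·0 + 0.32·h(position 1) + 0.3·h(position 2) + 0.2·1
Solving: h(position 1) = 0.5384, h(position 2) = 0.5318.
Starting from position 1, the probability is 0.5384.

0.5384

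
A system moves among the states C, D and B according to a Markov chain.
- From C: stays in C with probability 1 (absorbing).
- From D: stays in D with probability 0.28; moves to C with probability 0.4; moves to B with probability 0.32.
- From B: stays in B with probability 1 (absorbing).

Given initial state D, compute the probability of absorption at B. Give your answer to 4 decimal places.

Let h(s) be the probability of absorption at B starting from transient state s. Then h(B) = 1 and h(C) = 0. By first-step analysis:
h(D) = 0.4·0 + 0.28·h(D) + 0.32·1
Solving: h(D) = 0.4444.
Starting from D, the probability is 0.4444.

0.4444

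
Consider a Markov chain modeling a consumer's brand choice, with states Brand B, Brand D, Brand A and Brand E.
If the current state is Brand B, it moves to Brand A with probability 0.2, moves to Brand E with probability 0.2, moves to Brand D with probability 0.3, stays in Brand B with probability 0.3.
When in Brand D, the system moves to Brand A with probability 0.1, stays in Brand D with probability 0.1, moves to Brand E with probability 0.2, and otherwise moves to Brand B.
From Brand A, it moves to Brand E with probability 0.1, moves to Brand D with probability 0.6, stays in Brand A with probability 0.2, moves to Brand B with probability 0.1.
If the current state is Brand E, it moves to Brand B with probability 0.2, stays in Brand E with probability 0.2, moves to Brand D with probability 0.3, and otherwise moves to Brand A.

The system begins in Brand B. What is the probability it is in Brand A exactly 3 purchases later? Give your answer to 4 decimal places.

0.1880

Propagate the distribution vector 3 purchases from Brand B.
After 0 purchases: (1.0000, 0.0000, 0.0000, 0.0000)
After 1 purchase: (0.3000, 0.3000, 0.2000, 0.2000)
After 2 purchases: (0.3300, 0.3000, 0.1900, 0.1800)
After 3 purchases: (0.3340, 0.2970, 0.1880, 0.1810)
P(in Brand A after 3 purchases) = 0.1880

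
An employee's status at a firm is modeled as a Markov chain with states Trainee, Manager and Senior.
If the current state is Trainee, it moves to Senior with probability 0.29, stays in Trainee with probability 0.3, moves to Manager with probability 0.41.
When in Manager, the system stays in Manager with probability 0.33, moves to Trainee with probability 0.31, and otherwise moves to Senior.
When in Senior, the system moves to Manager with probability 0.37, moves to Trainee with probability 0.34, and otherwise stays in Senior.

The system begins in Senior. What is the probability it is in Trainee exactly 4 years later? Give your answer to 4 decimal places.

Propagate the distribution vector 4 years from Senior.
After 0 years: (0.0000, 0.0000, 1.0000)
After 1 year: (0.3400, 0.3700, 0.2900)
After 2 years: (0.3153, 0.3688, 0.3159)
After 3 years: (0.3163, 0.3679, 0.3158)
After 4 years: (0.3163, 0.3679, 0.3158)
P(in Trainee after 4 years) = 0.3163

0.3163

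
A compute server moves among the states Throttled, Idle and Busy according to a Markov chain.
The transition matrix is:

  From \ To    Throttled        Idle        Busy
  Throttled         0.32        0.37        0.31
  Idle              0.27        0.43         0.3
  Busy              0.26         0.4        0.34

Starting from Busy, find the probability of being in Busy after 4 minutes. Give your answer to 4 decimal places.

0.3154

Propagate the distribution vector 4 minutes from Busy.
After 0 minutes: (0.0000, 0.0000, 1.0000)
After 1 minute: (0.2600, 0.4000, 0.3400)
After 2 minutes: (0.2796, 0.4042, 0.3162)
After 3 minutes: (0.2808, 0.4037, 0.3154)
After 4 minutes: (0.2809, 0.4037, 0.3154)
P(in Busy after 4 minutes) = 0.3154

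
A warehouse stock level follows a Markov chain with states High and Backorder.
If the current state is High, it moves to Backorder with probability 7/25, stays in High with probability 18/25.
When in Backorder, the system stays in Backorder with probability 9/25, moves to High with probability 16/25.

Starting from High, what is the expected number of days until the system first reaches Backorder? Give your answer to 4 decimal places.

3.5714

Let t(s) be the expected number of days to first reach Backorder from state s, with t(Backorder) = 0. Conditioning on the first day:
t(High) = 1 + 0.72·t(High)
Solving: t(High) = 3.5714.
Expected days from High to Backorder: 3.5714.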